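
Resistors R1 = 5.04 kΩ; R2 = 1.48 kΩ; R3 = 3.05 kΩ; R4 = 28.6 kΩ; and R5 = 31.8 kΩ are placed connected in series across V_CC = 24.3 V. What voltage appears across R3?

Total series resistance ΣR = 5.04 + 1.48 + 3.05 + 28.6 + 31.8 = 69.97 kΩ.
By the voltage-divider rule, V = 24.3 × 3.050/69.97 = 1.059 V.

V ≈ 1.06 V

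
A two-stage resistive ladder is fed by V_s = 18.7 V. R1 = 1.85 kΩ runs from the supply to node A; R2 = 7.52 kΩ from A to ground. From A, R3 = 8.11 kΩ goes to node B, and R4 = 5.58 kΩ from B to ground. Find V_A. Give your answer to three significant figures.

Looking into the second stage from A: R3 + R4 = 13.69 kΩ appears in parallel with R2.
R2 ‖ (R3+R4) = 4.854 kΩ.
First divider: V_A = V_s · 4.854/(1.85 + 4.854) = 13.54 V.

V_A ≈ 13.5 V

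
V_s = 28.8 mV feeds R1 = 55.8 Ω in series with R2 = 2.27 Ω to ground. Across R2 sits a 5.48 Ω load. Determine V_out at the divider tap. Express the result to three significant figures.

The load sits in parallel with R2, giving an effective lower resistance R2' = R2·R_L/(R2+R_L) = 1.605 Ω.
Voltage divider with the loaded lower leg: V_out = 28.8 × 1.605/(55.8 + 1.605) = 28.8 × 0.02796 = 0.8053 mV.

V_out ≈ 0.805 mV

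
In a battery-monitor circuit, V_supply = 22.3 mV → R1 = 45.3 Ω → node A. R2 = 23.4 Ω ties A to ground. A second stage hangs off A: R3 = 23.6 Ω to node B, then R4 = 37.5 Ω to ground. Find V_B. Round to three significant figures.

The second stage (R3 + R4 = 61.10 Ω) loads node A in parallel with R2.
R2 ‖ (R3+R4) = 16.92 Ω.
First divider: V_A = V_supply · 16.92/(45.3 + 16.92) = 6.064 mV.
V_B = V_A × 0.6137 = 3.722 mV.

V_B ≈ 3.72 mV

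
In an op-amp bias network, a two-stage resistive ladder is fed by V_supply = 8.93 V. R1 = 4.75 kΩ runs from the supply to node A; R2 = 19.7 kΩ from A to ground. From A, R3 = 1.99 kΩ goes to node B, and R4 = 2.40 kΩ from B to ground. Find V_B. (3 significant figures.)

Node A sees R2 in parallel with the series input of stage 2, R3 + R4 = 4.390 kΩ.
R2 ‖ (R3+R4) = 3.590 kΩ.
First divider: V_A = V_supply · 3.590/(4.75 + 3.590) = 3.844 V.
V_B = V_A × 0.5467 = 2.101 V.

V_B ≈ 2.10 V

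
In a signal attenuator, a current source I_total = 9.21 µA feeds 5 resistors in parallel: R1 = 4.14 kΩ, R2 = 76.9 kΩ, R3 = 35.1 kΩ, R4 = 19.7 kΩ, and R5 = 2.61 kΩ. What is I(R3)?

ΣG = 1/4.14 + 1/76.9 + 1/35.1 + 1/19.7 + 1/2.61 = 0.7169.
R3 takes the fraction G_k/ΣG = 0.02849/0.7169 = 0.03974, so I = 9.21 × 0.03974 = 0.3660 µA.

I ≈ 0.366 µA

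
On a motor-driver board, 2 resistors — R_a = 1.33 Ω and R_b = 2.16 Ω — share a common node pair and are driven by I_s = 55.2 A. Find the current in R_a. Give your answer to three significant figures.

I ≈ 34.2 A

Two-branch current divider: I_k = I_s · R_other/(R_1 + R_2).
So I = 55.2 × 2.16/3.490 = 34.16 A.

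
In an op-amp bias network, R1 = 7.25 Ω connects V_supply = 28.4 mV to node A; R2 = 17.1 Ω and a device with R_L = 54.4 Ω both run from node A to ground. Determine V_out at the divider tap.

V_out ≈ 18.2 mV

First combine the lower leg with the load: R2 ‖ R_L = 13.01 Ω.
Then V_out = V_supply · R2'/(R1 + R2') = 28.4 × 13.01/20.26 = 18.24 mV.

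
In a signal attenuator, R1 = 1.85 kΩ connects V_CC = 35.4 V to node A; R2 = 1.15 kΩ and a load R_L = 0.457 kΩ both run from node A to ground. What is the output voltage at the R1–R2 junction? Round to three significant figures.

V_out ≈ 5.32 V

The load sits in parallel with R2, giving an effective lower resistance R2' = R2·R_L/(R2+R_L) = 0.3270 kΩ.
Then V_out = V_CC · R2'/(R1 + R2') = 35.4 × 0.3270/2.177 = 5.318 V.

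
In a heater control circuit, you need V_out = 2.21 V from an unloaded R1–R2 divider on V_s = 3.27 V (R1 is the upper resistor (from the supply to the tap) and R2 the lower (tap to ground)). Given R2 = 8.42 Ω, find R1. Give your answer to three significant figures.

Required fraction k = V_out/V_s = 0.6758.
So R1 = R2 · (V_s/V_out − 1) = 8.42 × (3.27/2.21 − 1) = 8.42 × 0.4796 = 4.039 Ω.

R1 ≈ 4.04 Ω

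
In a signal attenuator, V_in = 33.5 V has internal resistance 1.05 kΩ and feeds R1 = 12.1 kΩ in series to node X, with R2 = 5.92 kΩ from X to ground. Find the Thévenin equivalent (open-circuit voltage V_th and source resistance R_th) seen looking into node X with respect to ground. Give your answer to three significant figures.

R1' = 1.05 + 12.1 = 13.15 kΩ (source resistance + R1).
Open-circuit (no load on X): V_th = V_in · R2/(R1' + R2) = 33.5 × 5.92/(13.15 + 5.92) = 10.40 V.
Zeroing V_in shorts the top of R1' to ground, so R_th = R1' ‖ R2 = 4.082 kΩ.

V_th ≈ 10.4 V, R_th ≈ 4.08 kΩ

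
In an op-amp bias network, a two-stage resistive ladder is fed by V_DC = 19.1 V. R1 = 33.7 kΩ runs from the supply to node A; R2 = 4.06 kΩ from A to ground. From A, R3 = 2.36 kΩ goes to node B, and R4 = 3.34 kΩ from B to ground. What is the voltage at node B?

V_B ≈ 0.736 V

Looking into the second stage from A: R3 + R4 = 5.700 kΩ appears in parallel with R2.
Effective lower resistance at A: R2 ‖ 5.700 = 2.371 kΩ.
V_A = 19.1 × 2.371/(33.7 + 2.371) = 1.256 V.
Stage 2 is unloaded, so V_B = V_A · R4/(R3+R4) = 1.256 × 3.34/5.700 = 0.7357 V.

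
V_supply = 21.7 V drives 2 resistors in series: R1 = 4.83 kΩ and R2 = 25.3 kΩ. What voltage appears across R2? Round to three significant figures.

V ≈ 18.2 V

Total series resistance ΣR = 4.83 + 25.3 = 30.13 kΩ.
V = V_supply · R/ΣR = 21.7 × 0.8397 = 18.22 V.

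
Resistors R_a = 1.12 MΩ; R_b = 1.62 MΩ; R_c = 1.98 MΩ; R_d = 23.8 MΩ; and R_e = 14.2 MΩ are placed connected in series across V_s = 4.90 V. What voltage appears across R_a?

ΣR = 1.12 + 1.62 + 1.98 + 23.8 + 14.2 = 42.72 MΩ.
By the voltage-divider rule, V = 4.90 × 1.120/42.72 = 0.1285 V.

V ≈ 0.128 V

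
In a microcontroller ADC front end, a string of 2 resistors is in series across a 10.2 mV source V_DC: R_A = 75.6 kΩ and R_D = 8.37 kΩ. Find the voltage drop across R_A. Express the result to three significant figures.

V ≈ 9.18 mV

ΣR = 75.6 + 8.37 = 83.97 kΩ.
By the voltage-divider rule, V = 10.2 × 75.60/83.97 = 9.183 mV.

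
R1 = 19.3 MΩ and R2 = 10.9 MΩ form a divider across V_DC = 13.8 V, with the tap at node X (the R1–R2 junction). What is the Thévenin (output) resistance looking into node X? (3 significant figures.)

With V_DC suppressed (replaced by a short), R_th = R1 ‖ R2 = (19.30 × 10.9)/(19.30 + 10.9) = 6.966 MΩ.

R_th ≈ 6.97 MΩ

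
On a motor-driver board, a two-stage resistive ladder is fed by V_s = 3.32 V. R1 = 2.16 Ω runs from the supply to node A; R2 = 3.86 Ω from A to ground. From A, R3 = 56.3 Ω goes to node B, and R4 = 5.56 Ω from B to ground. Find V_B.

V_B ≈ 0.187 V

Looking into the second stage from A: R3 + R4 = 61.86 Ω appears in parallel with R2.
Effective lower resistance at A: R2 ‖ 61.86 = 3.633 Ω.
So V_A = 3.32 × 0.6272 = 2.082 V.
V_B = V_A × 0.08988 = 0.1871 V.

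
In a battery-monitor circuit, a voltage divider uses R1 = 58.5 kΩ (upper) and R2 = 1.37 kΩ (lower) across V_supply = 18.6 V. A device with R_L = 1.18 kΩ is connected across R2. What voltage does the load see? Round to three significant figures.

V_out ≈ 0.199 V

First combine the lower leg with the load: R2 ‖ R_L = 0.6340 kΩ.
Voltage divider with the loaded lower leg: V_out = 18.6 × 0.6340/(58.5 + 0.6340) = 18.6 × 0.01072 = 0.1994 V.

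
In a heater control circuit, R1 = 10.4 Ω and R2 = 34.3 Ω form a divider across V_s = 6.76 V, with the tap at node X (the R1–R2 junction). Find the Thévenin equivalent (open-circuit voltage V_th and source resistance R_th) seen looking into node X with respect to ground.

V_th ≈ 5.19 V, R_th ≈ 7.98 Ω

Open-circuit (no load on X): V_th = V_s · R2/(R1 + R2) = 6.76 × 34.3/(10.40 + 34.3) = 5.187 V.
With V_s suppressed (replaced by a short), R_th = R1 ‖ R2 = (10.40 × 34.3)/(10.40 + 34.3) = 7.980 Ω.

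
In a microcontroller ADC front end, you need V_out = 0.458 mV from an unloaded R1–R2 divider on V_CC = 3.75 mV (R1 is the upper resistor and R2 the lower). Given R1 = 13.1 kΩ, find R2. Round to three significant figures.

Required fraction k = V_out/V_CC = 0.1221.
R2 = R1 · 0.1221/(1 − 0.1221) = 1.823 kΩ.

R2 ≈ 1.82 kΩ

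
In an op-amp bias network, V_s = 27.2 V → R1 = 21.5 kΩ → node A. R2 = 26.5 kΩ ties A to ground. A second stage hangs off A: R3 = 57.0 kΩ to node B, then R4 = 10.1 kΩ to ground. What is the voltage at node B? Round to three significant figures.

V_B ≈ 1.92 V

Looking into the second stage from A: R3 + R4 = 67.10 kΩ appears in parallel with R2.
Effective lower resistance at A: R2 ‖ 67.10 = 19.00 kΩ.
First divider: V_A = V_s · 19.00/(21.5 + 19.00) = 12.76 V.
Stage 2 is unloaded, so V_B = V_A · R4/(R3+R4) = 12.76 × 10.1/67.10 = 1.921 V.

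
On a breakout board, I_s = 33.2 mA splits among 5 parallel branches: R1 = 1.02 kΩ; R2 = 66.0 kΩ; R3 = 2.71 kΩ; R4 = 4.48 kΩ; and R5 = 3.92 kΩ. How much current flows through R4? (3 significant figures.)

I ≈ 4.02 mA

Total conductance ΣG = 1/1.02 + 1/66.0 + 1/2.71 + 1/4.48 + 1/3.92 = 1.843 (units of 1/kΩ).
By the current-divider rule, I = I_s · G_k/ΣG = 33.2 × 0.1211 = 4.021 mA.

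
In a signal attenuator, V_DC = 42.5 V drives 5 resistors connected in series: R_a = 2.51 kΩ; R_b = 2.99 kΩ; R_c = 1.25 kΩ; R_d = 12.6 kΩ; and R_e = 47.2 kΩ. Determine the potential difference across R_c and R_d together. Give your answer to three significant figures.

Total series resistance ΣR = 2.51 + 2.99 + 1.25 + 12.6 + 47.2 = 66.55 kΩ.
R_{R_c..R_d} = 1.25 + 12.6 = 13.85 kΩ.
V = V_DC · R/ΣR = 42.5 × 0.2081 = 8.845 V.

V ≈ 8.84 V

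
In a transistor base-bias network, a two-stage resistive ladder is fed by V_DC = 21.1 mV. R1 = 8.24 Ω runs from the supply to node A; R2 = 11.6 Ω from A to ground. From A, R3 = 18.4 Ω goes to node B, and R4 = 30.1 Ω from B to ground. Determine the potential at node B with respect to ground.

V_B ≈ 6.96 mV

Looking into the second stage from A: R3 + R4 = 48.50 Ω appears in parallel with R2.
Effective lower resistance at A: R2 ‖ 48.50 = 9.361 Ω.
V_A = 21.1 × 9.361/(8.24 + 9.361) = 11.22 mV.
Then the unloaded second divider: V_B = V_A × R4/(R3+R4) = 11.22 × 0.6206 = 6.965 mV.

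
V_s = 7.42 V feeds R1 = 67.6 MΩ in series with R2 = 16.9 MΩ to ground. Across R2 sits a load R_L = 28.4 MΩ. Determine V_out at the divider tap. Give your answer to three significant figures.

V_out ≈ 1.01 V

The load sits in parallel with R2, giving an effective lower resistance R2' = R2·R_L/(R2+R_L) = 10.60 MΩ.
Then V_out = V_s · R2'/(R1 + R2') = 7.42 × 10.60/78.20 = 1.005 V.
(Unloaded it would be 1.48 V; the load pulls it down.)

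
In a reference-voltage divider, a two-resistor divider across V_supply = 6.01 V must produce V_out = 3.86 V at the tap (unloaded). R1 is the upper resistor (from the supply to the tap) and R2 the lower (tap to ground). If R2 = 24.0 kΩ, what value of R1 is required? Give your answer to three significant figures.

V_out/V_supply = R2/(R1+R2) = 0.6423.
Rearranging, R1 = R2·(1−k)/k = 24.0 × 0.5570 = 13.37 kΩ.

R1 ≈ 13.4 kΩ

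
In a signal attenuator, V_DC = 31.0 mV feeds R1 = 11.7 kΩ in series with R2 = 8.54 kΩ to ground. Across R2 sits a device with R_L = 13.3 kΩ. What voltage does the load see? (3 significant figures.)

V_out ≈ 9.54 mV

R2 ‖ R_L = (8.54 × 13.3)/(8.54 + 13.3) = 5.201 kΩ.
Voltage divider with the loaded lower leg: V_out = 31.0 × 5.201/(11.7 + 5.201) = 31.0 × 0.3077 = 9.539 mV.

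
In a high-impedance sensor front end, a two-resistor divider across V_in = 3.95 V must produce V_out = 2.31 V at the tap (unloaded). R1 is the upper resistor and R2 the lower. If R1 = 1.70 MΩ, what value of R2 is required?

Required fraction k = V_out/V_in = 0.5848.
So R2 = R1 · V_out/(V_in − V_out) = 1.70 × 2.31/(3.95 − 2.31) = 1.70 × 1.409 = 2.395 MΩ.

R2 ≈ 2.39 MΩ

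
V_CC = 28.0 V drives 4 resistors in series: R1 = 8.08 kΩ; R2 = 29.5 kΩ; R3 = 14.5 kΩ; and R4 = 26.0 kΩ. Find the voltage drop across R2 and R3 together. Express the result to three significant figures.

V ≈ 15.8 V

Series total: ΣR = 8.08 + 29.5 + 14.5 + 26.0 = 78.08 kΩ.
R_{R2..R3} = 29.5 + 14.5 = 44.00 kΩ.
By the voltage-divider rule, V = 28.0 × 44.00/78.08 = 15.78 V.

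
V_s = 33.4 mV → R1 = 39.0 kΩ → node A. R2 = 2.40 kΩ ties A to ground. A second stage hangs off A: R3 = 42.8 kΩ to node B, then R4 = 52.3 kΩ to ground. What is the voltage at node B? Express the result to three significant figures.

Looking into the second stage from A: R3 + R4 = 95.10 kΩ appears in parallel with R2.
R2 ‖ (R3+R4) = 2.341 kΩ.
So V_A = 33.4 × 0.05662 = 1.891 mV.
Then the unloaded second divider: V_B = V_A × R4/(R3+R4) = 1.891 × 0.5499 = 1.040 mV.

V_B ≈ 1.04 mV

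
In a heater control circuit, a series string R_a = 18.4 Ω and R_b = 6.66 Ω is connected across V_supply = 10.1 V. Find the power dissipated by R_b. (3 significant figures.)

Series current I = V_supply/ΣR = 10.1/25.06 = 0.4030 A.
V(R_b) = I·R = 2.684 V; P = V·I = 2.684 × 0.4030 = 1.082 W.

P ≈ 1.08 W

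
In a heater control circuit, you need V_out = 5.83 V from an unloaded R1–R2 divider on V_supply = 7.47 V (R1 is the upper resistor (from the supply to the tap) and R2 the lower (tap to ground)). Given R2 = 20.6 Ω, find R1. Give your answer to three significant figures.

R1 ≈ 5.79 Ω

Required fraction k = V_out/V_supply = 0.7805.
Rearranging, R1 = R2·(1−k)/k = 20.6 × 0.2813 = 5.795 Ω.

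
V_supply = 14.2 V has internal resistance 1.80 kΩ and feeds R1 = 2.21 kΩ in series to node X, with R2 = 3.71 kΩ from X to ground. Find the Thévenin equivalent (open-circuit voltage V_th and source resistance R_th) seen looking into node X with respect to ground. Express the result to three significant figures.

V_th ≈ 6.82 V, R_th ≈ 1.93 kΩ

R1' = 1.80 + 2.21 = 4.010 kΩ (source resistance + R1).
With X open, the divider is unloaded: V_th = 14.2 × 3.71/7.720 = 6.824 V.
Looking into X with the source shorted: R_th = R1'·R2/(R1'+R2) = 4.010 × 3.71/7.720 = 1.927 kΩ.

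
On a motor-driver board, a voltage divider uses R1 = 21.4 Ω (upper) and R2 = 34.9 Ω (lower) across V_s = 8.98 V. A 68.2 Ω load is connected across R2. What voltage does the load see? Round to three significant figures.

R2 ‖ R_L = (34.9 × 68.2)/(34.9 + 68.2) = 23.09 Ω.
Now apply the divider: V_out = 8.98 × 0.5190 = 4.660 V.

V_out ≈ 4.66 V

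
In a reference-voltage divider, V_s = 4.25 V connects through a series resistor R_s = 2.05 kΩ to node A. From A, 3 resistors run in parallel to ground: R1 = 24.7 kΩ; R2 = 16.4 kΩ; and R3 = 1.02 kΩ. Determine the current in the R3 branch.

I ≈ 1.29 mA

Parallel bank: R_p = 1/(1/24.7 + 1/16.4 + 1/1.02) = 0.9243 kΩ.
V_A by voltage divider: V_A = 4.25 × 0.9243/(2.05 + 0.9243) = 1.321 V.
Branch current I = V_A/R3 = 1.321/1.02 = 1.295 mA.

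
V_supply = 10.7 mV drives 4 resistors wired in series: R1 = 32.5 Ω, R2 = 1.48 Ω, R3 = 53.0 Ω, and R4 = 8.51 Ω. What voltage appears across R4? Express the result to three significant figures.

ΣR = 32.5 + 1.48 + 53.0 + 8.51 = 95.49 Ω.
Voltage divider: V = V_supply · (8.510 / 95.49) = 10.7 × 0.08912 = 0.9536 mV.

V ≈ 0.954 mV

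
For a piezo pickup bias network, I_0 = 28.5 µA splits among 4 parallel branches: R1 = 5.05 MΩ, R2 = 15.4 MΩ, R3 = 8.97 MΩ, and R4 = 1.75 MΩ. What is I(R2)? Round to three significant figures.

I ≈ 1.96 µA

ΣG = 1/5.05 + 1/15.4 + 1/8.97 + 1/1.75 = 0.9459.
Current divider: I(R2) = I_0 · G_k/ΣG = 28.5 × (0.06494/0.9459) = 28.5 × 0.06865 = 1.957 µA.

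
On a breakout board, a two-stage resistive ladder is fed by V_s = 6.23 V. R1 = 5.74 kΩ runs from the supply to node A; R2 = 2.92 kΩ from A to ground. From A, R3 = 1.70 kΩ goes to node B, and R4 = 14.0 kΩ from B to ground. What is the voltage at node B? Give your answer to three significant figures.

V_B ≈ 1.67 V

Node A sees R2 in parallel with the series input of stage 2, R3 + R4 = 15.70 kΩ.
R2 ‖ (R3+R4) = 2.462 kΩ.
First divider: V_A = V_s · 2.462/(5.74 + 2.462) = 1.870 V.
Then the unloaded second divider: V_B = V_A × R4/(R3+R4) = 1.870 × 0.8917 = 1.668 V.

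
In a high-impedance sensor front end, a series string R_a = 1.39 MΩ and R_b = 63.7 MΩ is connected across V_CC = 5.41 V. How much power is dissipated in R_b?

P ≈ 0.440 µW

The common current is I = 5.41/65.09 = 0.08312 µA.
P = I²R = 0.006908 × 63.7 = 0.4401 µW.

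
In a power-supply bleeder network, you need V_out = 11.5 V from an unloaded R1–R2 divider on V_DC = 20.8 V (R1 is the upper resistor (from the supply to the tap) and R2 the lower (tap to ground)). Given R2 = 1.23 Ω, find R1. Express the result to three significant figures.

The divider ratio is R2/(R1+R2) = 11.5/20.8 = 0.5529.
So R1 = R2 · (V_DC/V_out − 1) = 1.23 × (20.8/11.5 − 1) = 1.23 × 0.8087 = 0.9947 Ω.

R1 ≈ 0.995 Ω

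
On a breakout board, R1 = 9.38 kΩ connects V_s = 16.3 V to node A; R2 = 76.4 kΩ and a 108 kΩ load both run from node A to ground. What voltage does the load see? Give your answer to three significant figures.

V_out ≈ 13.5 V

R2 ‖ R_L = (76.4 × 108)/(76.4 + 108) = 44.75 kΩ.
Now apply the divider: V_out = 16.3 × 0.8267 = 13.48 V.
(Unloaded it would be 14.5 V; the load pulls it down.)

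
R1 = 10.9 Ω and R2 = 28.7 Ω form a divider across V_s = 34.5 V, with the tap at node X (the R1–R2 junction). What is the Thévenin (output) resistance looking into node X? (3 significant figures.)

R_th ≈ 7.90 Ω

Looking into X with the source shorted: R_th = R1·R2/(R1+R2) = 10.90 × 28.7/39.60 = 7.900 Ω.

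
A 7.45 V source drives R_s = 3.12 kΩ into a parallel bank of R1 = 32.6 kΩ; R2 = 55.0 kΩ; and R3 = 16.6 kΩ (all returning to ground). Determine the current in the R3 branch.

I ≈ 0.335 mA

Parallel bank: R_p = 1/(1/32.6 + 1/55.0 + 1/16.6) = 9.166 kΩ.
Node voltage V_A = V_DC · R_p/(R_s + R_p) = 7.45 × 0.7461 = 5.558 V.
Branch current I = V_A/R3 = 5.558/16.6 = 0.3348 mA.
(Check via current divider: I_total = 0.6064 mA; share G_k/ΣG = 0.5522 → same result.)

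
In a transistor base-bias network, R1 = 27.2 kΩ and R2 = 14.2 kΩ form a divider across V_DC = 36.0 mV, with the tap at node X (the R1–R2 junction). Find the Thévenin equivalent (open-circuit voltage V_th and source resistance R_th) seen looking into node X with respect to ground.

With X open, the divider is unloaded: V_th = 36.0 × 14.2/41.40 = 12.35 mV.
Zeroing V_DC shorts the top of R1 to ground, so R_th = R1 ‖ R2 = 9.329 kΩ.

V_th ≈ 12.3 mV, R_th ≈ 9.33 kΩ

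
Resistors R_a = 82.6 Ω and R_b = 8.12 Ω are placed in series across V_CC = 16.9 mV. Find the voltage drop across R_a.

V ≈ 15.4 mV

Series total: ΣR = 82.6 + 8.12 = 90.72 Ω.
Voltage divider: V = V_CC · (82.60 / 90.72) = 16.9 × 0.9105 = 15.39 mV.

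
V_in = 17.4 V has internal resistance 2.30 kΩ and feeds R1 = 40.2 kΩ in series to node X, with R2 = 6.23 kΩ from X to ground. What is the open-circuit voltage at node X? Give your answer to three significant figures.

R1' = 2.30 + 40.2 = 42.50 kΩ (source resistance + R1).
Open-circuit (no load on X): V_th = V_in · R2/(R1' + R2) = 17.4 × 6.23/(42.50 + 6.23) = 2.225 V.

V_th ≈ 2.22 V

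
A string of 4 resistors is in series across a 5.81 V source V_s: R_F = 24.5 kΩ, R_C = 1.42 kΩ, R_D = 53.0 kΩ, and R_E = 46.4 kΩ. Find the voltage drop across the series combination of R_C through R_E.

V ≈ 4.67 V

ΣR = 24.5 + 1.42 + 53.0 + 46.4 = 125.3 kΩ.
R_{R_C..R_E} = 1.42 + 53.0 + 46.4 = 100.8 kΩ.
By the voltage-divider rule, V = 5.81 × 100.8/125.3 = 4.674 V.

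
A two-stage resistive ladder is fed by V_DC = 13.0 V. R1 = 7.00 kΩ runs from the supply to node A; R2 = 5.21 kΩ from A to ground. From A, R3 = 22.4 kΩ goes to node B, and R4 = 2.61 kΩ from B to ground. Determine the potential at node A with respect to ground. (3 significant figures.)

The second stage (R3 + R4 = 25.01 kΩ) loads node A in parallel with R2.
Effective lower resistance at A: R2 ‖ 25.01 = 4.312 kΩ.
V_A = 13.0 × 4.312/(7.00 + 4.312) = 4.955 V.

V_A ≈ 4.96 V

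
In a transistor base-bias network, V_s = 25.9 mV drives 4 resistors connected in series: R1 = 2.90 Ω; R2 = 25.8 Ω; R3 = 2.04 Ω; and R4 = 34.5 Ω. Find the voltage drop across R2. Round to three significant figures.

V ≈ 10.2 mV

Series total: ΣR = 2.90 + 25.8 + 2.04 + 34.5 = 65.24 Ω.
Voltage divider: V = V_s · (25.80 / 65.24) = 25.9 × 0.3955 = 10.24 mV.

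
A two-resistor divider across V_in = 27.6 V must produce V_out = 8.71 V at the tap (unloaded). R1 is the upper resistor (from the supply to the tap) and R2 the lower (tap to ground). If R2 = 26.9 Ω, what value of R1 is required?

The divider ratio is R2/(R1+R2) = 8.71/27.6 = 0.3156.
Rearranging, R1 = R2·(1−k)/k = 26.9 × 2.169 = 58.34 Ω.

R1 ≈ 58.3 Ω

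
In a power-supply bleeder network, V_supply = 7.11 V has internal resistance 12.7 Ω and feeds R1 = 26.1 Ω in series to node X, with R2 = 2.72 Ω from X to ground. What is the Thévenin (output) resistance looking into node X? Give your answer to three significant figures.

R1' = 12.7 + 26.1 = 38.80 Ω (source resistance + R1).
Looking into X with the source shorted: R_th = R1'·R2/(R1'+R2) = 38.80 × 2.72/41.52 = 2.542 Ω.

R_th ≈ 2.54 Ω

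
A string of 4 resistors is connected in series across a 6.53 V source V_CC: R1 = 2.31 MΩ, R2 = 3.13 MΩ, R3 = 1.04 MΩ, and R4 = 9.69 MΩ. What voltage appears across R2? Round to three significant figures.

V ≈ 1.26 V

Total series resistance ΣR = 2.31 + 3.13 + 1.04 + 9.69 = 16.17 MΩ.
By the voltage-divider rule, V = 6.53 × 3.130/16.17 = 1.264 V.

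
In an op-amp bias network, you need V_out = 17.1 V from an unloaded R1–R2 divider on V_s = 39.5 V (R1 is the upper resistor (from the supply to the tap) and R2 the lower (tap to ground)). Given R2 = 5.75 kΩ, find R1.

Required fraction k = V_out/V_s = 0.4329.
Rearranging, R1 = R2·(1−k)/k = 5.75 × 1.310 = 7.532 kΩ.

R1 ≈ 7.53 kΩ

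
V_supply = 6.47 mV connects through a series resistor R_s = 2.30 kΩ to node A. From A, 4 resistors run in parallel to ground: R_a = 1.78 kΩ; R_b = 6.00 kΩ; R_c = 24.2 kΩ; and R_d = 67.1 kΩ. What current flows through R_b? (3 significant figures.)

Combine the parallel branches: R_p = (1/1.78 + 1/6.00 + 1/24.2 + 1/67.1)⁻¹ = 1.274 kΩ.
V_A = 6.47 × 1.274/3.574 = 2.307 mV.
I(R_b) = V_A / R_b = 2.307/6.00 = 0.3845 µA.

I ≈ 0.384 µA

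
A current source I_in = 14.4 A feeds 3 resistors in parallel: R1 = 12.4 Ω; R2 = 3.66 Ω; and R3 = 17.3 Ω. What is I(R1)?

ΣG = 1/12.4 + 1/3.66 + 1/17.3 = 0.4117.
By the current-divider rule, I = I_in · G_k/ΣG = 14.4 × 0.1959 = 2.821 A.

I ≈ 2.82 A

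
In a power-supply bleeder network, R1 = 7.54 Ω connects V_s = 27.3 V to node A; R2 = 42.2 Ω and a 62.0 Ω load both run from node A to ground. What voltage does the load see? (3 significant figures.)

V_out ≈ 21.0 V

The load sits in parallel with R2, giving an effective lower resistance R2' = R2·R_L/(R2+R_L) = 25.11 Ω.
Then V_out = V_s · R2'/(R1 + R2') = 27.3 × 25.11/32.65 = 21.00 V.
(Unloaded it would be 23.2 V; the load pulls it down.)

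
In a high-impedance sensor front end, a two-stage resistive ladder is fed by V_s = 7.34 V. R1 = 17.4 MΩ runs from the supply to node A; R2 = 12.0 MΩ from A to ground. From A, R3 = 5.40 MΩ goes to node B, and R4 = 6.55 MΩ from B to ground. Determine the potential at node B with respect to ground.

Looking into the second stage from A: R3 + R4 = 11.95 MΩ appears in parallel with R2.
R2 ‖ (R3+R4) = 5.987 MΩ.
V_A = 7.34 × 5.987/(17.4 + 5.987) = 1.879 V.
V_B = V_A × 0.5481 = 1.030 V.

V_B ≈ 1.03 V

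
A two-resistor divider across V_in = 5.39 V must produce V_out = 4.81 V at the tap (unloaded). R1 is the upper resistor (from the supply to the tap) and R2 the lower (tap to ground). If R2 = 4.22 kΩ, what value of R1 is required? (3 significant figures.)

Required fraction k = V_out/V_in = 0.8924.
Rearranging, R1 = R2·(1−k)/k = 4.22 × 0.1206 = 0.5089 kΩ.

R1 ≈ 0.509 kΩ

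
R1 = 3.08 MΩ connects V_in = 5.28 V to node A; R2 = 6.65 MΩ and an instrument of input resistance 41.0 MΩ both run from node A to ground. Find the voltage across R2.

The load sits in parallel with R2, giving an effective lower resistance R2' = R2·R_L/(R2+R_L) = 5.722 MΩ.
Then V_out = V_in · R2'/(R1 + R2') = 5.28 × 5.722/8.802 = 3.432 V.

V_out ≈ 3.43 V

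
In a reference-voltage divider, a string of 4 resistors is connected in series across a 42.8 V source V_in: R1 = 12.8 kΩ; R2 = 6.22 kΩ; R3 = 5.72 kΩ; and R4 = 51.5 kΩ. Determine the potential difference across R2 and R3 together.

V ≈ 6.70 V

Total series resistance ΣR = 12.8 + 6.22 + 5.72 + 51.5 = 76.24 kΩ.
R_{R2..R3} = 6.22 + 5.72 = 11.94 kΩ.
Voltage divider: V = V_in · (11.94 / 76.24) = 42.8 × 0.1566 = 6.703 V.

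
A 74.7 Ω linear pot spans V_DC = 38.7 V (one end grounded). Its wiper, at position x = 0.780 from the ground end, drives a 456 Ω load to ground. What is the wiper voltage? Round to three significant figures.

Split the track: R_lower = x·R_p = 58.27 Ω, R_upper = (1−x)·R_p = 16.43 Ω.
(x·R_p) ‖ R_L = 51.66 Ω.
V_out = 38.7 × 51.66/(16.43 + 51.66) = 29.36 V.

V_out ≈ 29.4 V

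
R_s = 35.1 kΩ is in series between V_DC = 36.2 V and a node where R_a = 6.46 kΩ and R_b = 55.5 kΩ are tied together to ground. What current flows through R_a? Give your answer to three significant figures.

I ≈ 0.793 mA

Equivalent of the parallel group: R_p = 5.786 kΩ.
V_A = 36.2 × 5.786/40.89 = 5.123 V.
I(R_a) = V_A / R_a = 5.123/6.46 = 0.7931 mA.
(Check via current divider: I_total = 0.8854 mA; share G_k/ΣG = 0.8957 → same result.)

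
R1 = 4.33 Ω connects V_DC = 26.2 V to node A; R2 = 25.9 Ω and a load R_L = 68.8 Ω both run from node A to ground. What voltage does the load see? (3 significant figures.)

V_out ≈ 21.3 V

The load sits in parallel with R2, giving an effective lower resistance R2' = R2·R_L/(R2+R_L) = 18.82 Ω.
Voltage divider with the loaded lower leg: V_out = 26.2 × 18.82/(4.33 + 18.82) = 26.2 × 0.8129 = 21.30 V.
(Unloaded it would be 22.4 V; the load pulls it down.)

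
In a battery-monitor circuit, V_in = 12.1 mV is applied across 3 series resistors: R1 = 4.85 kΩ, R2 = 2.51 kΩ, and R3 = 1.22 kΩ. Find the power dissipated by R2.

P ≈ 4.99 nW

Series current I = V_in/ΣR = 12.1/8.580 = 1.410 µA.
P(R2) = I²·R2 = (1.410)² × 2.51 = 4.992 nW.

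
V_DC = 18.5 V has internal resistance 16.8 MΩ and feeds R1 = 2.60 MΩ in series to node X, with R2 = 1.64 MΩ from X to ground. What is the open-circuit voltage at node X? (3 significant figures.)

R1' = 16.8 + 2.60 = 19.40 MΩ (source resistance + R1).
Open-circuit (no load on X): V_th = V_DC · R2/(R1' + R2) = 18.5 × 1.64/(19.40 + 1.64) = 1.442 V.

V_th ≈ 1.44 V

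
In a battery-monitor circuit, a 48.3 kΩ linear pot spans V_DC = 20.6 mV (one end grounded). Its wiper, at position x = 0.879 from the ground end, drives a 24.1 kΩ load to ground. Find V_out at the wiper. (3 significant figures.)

The pot divides into 5.844 kΩ above the wiper and 42.46 kΩ below.
R_L loads the lower segment: effective lower R = 15.37 kΩ.
Then V_out = V_DC · 15.37/(5.844 + 15.37) = 14.93 mV.

V_out ≈ 14.9 mV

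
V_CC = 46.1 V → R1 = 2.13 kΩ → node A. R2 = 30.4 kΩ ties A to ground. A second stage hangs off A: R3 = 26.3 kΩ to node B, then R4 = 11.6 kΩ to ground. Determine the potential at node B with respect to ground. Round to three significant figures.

Looking into the second stage from A: R3 + R4 = 37.90 kΩ appears in parallel with R2.
Effective lower resistance at A: R2 ‖ 37.90 = 16.87 kΩ.
First divider: V_A = V_CC · 16.87/(2.13 + 16.87) = 40.93 V.
Then the unloaded second divider: V_B = V_A × R4/(R3+R4) = 40.93 × 0.3061 = 12.53 V.

V_B ≈ 12.5 V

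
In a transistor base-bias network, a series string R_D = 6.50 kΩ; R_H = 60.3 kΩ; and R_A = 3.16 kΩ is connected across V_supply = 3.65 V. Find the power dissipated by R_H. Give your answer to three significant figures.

P ≈ 0.164 mW

The common current is I = 3.65/69.96 = 0.05217 mA.
V(R_H) = I·R = 3.146 V; P = V·I = 3.146 × 0.05217 = 0.1641 mW.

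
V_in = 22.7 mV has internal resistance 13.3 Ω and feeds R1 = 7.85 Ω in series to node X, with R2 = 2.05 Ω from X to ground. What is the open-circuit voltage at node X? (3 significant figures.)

V_th ≈ 2.01 mV

R1' = 13.3 + 7.85 = 21.15 Ω (source resistance + R1).
Open-circuit (no load on X): V_th = V_in · R2/(R1' + R2) = 22.7 × 2.05/(21.15 + 2.05) = 2.006 mV.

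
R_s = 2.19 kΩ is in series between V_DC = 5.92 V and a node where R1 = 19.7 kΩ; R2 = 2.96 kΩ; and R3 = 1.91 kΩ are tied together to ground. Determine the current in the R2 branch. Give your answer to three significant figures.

Equivalent of the parallel group: R_p = 1.096 kΩ.
V_A = 5.92 × 1.096/3.286 = 1.975 V.
I(R2) = V_A / R2 = 1.975/2.96 = 0.6672 mA.

I ≈ 0.667 mA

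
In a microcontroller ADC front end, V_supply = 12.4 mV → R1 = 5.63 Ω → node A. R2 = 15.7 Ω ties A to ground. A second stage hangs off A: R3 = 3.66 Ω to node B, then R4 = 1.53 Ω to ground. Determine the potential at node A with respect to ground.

Node A sees R2 in parallel with the series input of stage 2, R3 + R4 = 5.190 Ω.
Effective lower resistance at A: R2 ‖ 5.190 = 3.901 Ω.
V_A = 12.4 × 3.901/(5.63 + 3.901) = 5.075 mV.

V_A ≈ 5.07 mV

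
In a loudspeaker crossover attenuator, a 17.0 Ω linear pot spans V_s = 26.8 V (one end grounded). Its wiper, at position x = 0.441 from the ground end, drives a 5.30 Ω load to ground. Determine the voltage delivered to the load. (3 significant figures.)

The pot divides into 9.503 Ω above the wiper and 7.497 Ω below.
R_L loads the lower segment: effective lower R = 3.105 Ω.
Loaded-divider output: V_out = 26.8 × 0.2463 = 6.600 V.

V_out ≈ 6.60 V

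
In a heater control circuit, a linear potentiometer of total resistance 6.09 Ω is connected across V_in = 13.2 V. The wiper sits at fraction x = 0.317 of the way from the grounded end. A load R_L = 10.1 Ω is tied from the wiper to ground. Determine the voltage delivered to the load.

V_out ≈ 3.70 V

Split the track: R_lower = x·R_p = 1.931 Ω, R_upper = (1−x)·R_p = 4.159 Ω.
(x·R_p) ‖ R_L = 1.621 Ω.
V_out = 13.2 × 1.621/(4.159 + 1.621) = 3.701 V.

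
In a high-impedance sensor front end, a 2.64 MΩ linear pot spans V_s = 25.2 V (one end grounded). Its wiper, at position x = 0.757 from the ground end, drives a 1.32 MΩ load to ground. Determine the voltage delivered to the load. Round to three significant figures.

Split the track: R_lower = x·R_p = 1.998 MΩ, R_upper = (1−x)·R_p = 0.6415 MΩ.
R_L loads the lower segment: effective lower R = 0.7949 MΩ.
V_out = 25.2 × 0.7949/(0.6415 + 0.7949) = 13.95 V.

V_out ≈ 13.9 V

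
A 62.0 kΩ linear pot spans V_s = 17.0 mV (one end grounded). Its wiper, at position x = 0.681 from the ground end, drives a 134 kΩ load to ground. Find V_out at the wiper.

V_out ≈ 10.5 mV

The pot divides into 19.78 kΩ above the wiper and 42.22 kΩ below.
Lower segment in parallel with the load: 42.22 ‖ 134 = 32.11 kΩ.
Then V_out = V_s · 32.11/(19.78 + 32.11) = 10.52 mV.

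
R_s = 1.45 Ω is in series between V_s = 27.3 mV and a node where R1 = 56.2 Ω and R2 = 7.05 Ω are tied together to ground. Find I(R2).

Combine the parallel branches: R_p = (1/56.2 + 1/7.05)⁻¹ = 6.264 Ω.
Node voltage V_A = V_s · R_p/(R_s + R_p) = 27.3 × 0.8120 = 22.17 mV.
Branch current I = V_A/R2 = 22.17/7.05 = 3.144 mA.

I ≈ 3.14 mA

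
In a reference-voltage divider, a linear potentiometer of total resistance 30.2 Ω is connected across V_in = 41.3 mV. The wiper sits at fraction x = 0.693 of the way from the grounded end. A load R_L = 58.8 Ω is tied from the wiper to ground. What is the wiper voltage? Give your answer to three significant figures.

V_out ≈ 25.8 mV

The pot divides into 9.271 Ω above the wiper and 20.93 Ω below.
Lower segment in parallel with the load: 20.93 ‖ 58.8 = 15.43 Ω.
Then V_out = V_in · 15.43/(9.271 + 15.43) = 25.80 mV.
(Unloaded: V_out = x·V_in = 28.6 mV.)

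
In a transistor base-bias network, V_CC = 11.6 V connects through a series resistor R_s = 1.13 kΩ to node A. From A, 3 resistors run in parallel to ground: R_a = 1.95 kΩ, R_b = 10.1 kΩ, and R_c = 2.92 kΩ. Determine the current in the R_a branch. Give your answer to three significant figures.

Parallel bank: R_p = 1/(1/1.95 + 1/10.1 + 1/2.92) = 1.048 kΩ.
V_A = 11.6 × 1.048/2.178 = 5.581 V.
Branch current I = V_A/R_a = 5.581/1.95 = 2.862 mA.

I ≈ 2.86 mA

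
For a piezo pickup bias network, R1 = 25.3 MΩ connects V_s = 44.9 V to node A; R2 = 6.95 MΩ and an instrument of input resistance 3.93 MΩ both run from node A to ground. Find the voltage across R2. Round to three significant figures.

V_out ≈ 4.05 V

First combine the lower leg with the load: R2 ‖ R_L = 2.510 MΩ.
Voltage divider with the loaded lower leg: V_out = 44.9 × 2.510/(25.3 + 2.510) = 44.9 × 0.09027 = 4.053 V.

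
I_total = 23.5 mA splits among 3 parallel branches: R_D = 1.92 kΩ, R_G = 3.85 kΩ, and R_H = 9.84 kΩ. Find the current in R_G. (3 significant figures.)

Total conductance ΣG = 1/1.92 + 1/3.85 + 1/9.84 = 0.8822 (units of 1/kΩ).
R_G takes the fraction G_k/ΣG = 0.2597/0.8822 = 0.2944, so I = 23.5 × 0.2944 = 6.919 mA.

I ≈ 6.92 mA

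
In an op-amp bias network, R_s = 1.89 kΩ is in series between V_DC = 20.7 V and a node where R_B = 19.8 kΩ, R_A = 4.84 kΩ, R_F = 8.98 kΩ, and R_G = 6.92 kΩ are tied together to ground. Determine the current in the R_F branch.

Combine the parallel branches: R_p = (1/19.8 + 1/4.84 + 1/8.98 + 1/6.92)⁻¹ = 1.949 kΩ.
V_A = 20.7 × 1.949/3.839 = 10.51 V.
Branch current I = V_A/R_F = 10.51/8.98 = 1.170 mA.

I ≈ 1.17 mA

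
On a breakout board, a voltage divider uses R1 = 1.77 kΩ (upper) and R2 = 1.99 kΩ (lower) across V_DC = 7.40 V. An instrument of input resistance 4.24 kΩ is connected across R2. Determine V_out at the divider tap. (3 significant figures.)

The load sits in parallel with R2, giving an effective lower resistance R2' = R2·R_L/(R2+R_L) = 1.354 kΩ.
Now apply the divider: V_out = 7.40 × 0.4335 = 3.208 V.

V_out ≈ 3.21 V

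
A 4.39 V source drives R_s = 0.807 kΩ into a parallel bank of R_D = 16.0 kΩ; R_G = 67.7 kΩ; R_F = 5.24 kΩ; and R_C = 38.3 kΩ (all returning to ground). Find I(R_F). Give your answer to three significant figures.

Equivalent of the parallel group: R_p = 3.399 kΩ.
Node voltage V_A = V_s · R_p/(R_s + R_p) = 4.39 × 0.8081 = 3.548 V.
I(R_F) = V_A / R_F = 3.548/5.24 = 0.6770 mA.

I ≈ 0.677 mA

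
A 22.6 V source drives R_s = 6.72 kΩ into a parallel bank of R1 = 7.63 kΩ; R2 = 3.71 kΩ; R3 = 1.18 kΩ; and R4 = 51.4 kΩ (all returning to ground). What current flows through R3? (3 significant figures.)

Parallel bank: R_p = 1/(1/7.63 + 1/3.71 + 1/1.18 + 1/51.4) = 0.7889 kΩ.
V_A by voltage divider: V_A = 22.6 × 0.7889/(6.72 + 0.7889) = 2.375 V.
I(R3) = V_A / R3 = 2.375/1.18 = 2.012 mA.

I ≈ 2.01 mA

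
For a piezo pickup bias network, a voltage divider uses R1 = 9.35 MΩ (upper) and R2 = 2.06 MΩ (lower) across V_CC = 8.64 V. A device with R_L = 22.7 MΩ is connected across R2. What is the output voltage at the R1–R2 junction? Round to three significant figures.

V_out ≈ 1.45 V

First combine the lower leg with the load: R2 ‖ R_L = 1.889 MΩ.
Then V_out = V_CC · R2'/(R1 + R2') = 8.64 × 1.889/11.24 = 1.452 V.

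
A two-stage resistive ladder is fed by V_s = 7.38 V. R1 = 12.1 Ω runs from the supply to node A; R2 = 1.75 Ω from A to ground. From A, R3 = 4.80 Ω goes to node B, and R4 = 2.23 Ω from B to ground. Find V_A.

V_A ≈ 0.766 V

The second stage (R3 + R4 = 7.030 Ω) loads node A in parallel with R2.
R2 ‖ (R3+R4) = 1.401 Ω.
V_A = 7.38 × 1.401/(12.1 + 1.401) = 0.7659 V.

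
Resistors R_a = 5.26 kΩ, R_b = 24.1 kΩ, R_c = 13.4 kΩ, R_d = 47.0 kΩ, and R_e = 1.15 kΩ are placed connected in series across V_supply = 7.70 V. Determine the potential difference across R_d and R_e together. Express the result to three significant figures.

Total series resistance ΣR = 5.26 + 24.1 + 13.4 + 47.0 + 1.15 = 90.91 kΩ.
R_{R_d..R_e} = 47.0 + 1.15 = 48.15 kΩ.
By the voltage-divider rule, V = 7.70 × 48.15/90.91 = 4.078 V.

V ≈ 4.08 V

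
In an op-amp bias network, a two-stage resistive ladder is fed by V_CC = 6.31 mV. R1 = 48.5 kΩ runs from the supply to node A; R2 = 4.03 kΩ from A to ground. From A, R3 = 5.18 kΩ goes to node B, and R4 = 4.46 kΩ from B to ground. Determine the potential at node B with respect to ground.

V_B ≈ 0.162 mV

Node A sees R2 in parallel with the series input of stage 2, R3 + R4 = 9.640 kΩ.
Effective lower resistance at A: R2 ‖ 9.640 = 2.842 kΩ.
So V_A = 6.31 × 0.05535 = 0.3493 mV.
Stage 2 is unloaded, so V_B = V_A · R4/(R3+R4) = 0.3493 × 4.46/9.640 = 0.1616 mV.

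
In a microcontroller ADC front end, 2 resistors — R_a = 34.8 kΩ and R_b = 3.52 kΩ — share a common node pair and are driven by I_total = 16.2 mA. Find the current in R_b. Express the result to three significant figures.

Two-branch current divider: I_k = I_total · R_other/(R_1 + R_2).
I(R_b) = 16.2 × 34.8/(34.8 + 3.52) = 16.2 × 0.9081 = 14.71 mA.

I ≈ 14.7 mA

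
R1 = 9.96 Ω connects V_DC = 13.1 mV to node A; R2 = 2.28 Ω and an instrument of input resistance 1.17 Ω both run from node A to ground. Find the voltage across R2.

V_out ≈ 0.944 mV

The load sits in parallel with R2, giving an effective lower resistance R2' = R2·R_L/(R2+R_L) = 0.7732 Ω.
Voltage divider with the loaded lower leg: V_out = 13.1 × 0.7732/(9.96 + 0.7732) = 13.1 × 0.07204 = 0.9437 mV.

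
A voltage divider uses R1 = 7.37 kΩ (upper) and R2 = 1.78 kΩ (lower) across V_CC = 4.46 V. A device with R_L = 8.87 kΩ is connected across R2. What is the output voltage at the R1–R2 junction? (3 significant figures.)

V_out ≈ 0.747 V

R2 ‖ R_L = (1.78 × 8.87)/(1.78 + 8.87) = 1.482 kΩ.
Then V_out = V_CC · R2'/(R1 + R2') = 4.46 × 1.482/8.852 = 0.7469 V.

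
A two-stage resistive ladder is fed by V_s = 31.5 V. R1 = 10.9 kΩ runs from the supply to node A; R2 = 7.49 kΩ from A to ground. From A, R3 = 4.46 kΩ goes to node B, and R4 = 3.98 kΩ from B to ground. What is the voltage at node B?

V_B ≈ 3.96 V

Node A sees R2 in parallel with the series input of stage 2, R3 + R4 = 8.440 kΩ.
R2 ‖ (R3+R4) = 3.968 kΩ.
So V_A = 31.5 × 0.2669 = 8.407 V.
V_B = V_A × 0.4716 = 3.965 V.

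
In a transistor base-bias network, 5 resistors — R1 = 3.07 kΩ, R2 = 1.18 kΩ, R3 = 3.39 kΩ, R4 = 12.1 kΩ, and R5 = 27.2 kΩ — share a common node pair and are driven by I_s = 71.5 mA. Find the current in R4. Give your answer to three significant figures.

Conductances: ΣG = 1/3.07 + 1/1.18 + 1/3.39 + 1/12.1 + 1/27.2 = 1.588 (1/kΩ).
R4 takes the fraction G_k/ΣG = 0.08264/1.588 = 0.05206, so I = 71.5 × 0.05206 = 3.722 mA.

I ≈ 3.72 mA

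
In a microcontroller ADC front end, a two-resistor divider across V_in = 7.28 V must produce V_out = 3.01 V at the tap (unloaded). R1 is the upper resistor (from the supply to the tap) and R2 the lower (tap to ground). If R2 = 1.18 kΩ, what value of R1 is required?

R1 ≈ 1.67 kΩ

The divider ratio is R2/(R1+R2) = 3.01/7.28 = 0.4135.
R1 = R2·(1/k − 1) = 1.18 × 1.419 = 1.674 kΩ.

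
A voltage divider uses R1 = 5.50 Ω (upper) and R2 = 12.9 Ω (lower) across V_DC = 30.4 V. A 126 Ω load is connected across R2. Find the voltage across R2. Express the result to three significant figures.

First combine the lower leg with the load: R2 ‖ R_L = 11.70 Ω.
Now apply the divider: V_out = 30.4 × 0.6803 = 20.68 V.

V_out ≈ 20.7 V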